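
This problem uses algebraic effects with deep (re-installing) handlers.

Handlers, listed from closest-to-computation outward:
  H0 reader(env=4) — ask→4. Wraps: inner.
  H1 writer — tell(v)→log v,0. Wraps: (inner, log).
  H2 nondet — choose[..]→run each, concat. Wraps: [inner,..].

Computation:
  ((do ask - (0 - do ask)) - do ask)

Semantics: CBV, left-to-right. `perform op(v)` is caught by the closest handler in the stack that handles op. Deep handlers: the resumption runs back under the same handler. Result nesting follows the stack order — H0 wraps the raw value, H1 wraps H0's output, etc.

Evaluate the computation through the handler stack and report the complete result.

Evaluation trace:
ask @ H0 ⇒ 4
ask @ H0 ⇒ 4
ask @ H0 ⇒ 4
H0 returns 4
H1 returns (4, ())
H2 returns [(4, ())]
= [(4, ())]

Answer: [(4, ())]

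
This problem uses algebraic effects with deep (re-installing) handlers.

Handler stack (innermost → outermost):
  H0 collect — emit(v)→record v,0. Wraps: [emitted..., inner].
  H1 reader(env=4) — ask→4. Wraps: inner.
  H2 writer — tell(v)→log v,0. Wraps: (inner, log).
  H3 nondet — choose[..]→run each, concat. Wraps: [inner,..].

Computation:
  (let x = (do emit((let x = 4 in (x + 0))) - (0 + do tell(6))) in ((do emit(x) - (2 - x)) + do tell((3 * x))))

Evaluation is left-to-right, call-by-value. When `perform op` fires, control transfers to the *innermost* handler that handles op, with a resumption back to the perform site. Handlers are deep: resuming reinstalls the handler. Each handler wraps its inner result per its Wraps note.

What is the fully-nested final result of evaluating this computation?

Answer: [([4, 0, -2], (6, 0))]

Step-by-step:
emit(4) @ H0 ⇒ out+=4
tell(6) @ H2 ⇒ log+=6
emit(0) @ H0 ⇒ out+=0
tell(0) @ H2 ⇒ log+=0
H0 returns [4, 0, -2]
H1 returns [4, 0, -2]
H2 returns ([4, 0, -2], (6, 0))
H3 returns [([4, 0, -2], (6, 0))]
= [([4, 0, -2], (6, 0))]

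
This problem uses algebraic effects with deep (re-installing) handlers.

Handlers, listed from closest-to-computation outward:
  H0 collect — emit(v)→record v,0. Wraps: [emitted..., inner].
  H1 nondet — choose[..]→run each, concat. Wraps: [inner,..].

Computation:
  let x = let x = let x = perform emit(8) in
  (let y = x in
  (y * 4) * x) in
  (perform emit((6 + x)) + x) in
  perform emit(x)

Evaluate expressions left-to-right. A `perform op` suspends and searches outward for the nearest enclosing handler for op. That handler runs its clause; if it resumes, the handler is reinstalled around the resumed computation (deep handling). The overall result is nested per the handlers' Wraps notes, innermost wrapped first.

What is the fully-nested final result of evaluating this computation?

Evaluation trace:
emit(8) @ H0 ⇒ out+=8
emit(6) @ H0 ⇒ out+=6
emit(0) @ H0 ⇒ out+=0
H0 returns [8, 6, 0, 0]
H1 returns [[8, 6, 0, 0]]
= [[8, 6, 0, 0]]

Answer: [[8, 6, 0, 0]]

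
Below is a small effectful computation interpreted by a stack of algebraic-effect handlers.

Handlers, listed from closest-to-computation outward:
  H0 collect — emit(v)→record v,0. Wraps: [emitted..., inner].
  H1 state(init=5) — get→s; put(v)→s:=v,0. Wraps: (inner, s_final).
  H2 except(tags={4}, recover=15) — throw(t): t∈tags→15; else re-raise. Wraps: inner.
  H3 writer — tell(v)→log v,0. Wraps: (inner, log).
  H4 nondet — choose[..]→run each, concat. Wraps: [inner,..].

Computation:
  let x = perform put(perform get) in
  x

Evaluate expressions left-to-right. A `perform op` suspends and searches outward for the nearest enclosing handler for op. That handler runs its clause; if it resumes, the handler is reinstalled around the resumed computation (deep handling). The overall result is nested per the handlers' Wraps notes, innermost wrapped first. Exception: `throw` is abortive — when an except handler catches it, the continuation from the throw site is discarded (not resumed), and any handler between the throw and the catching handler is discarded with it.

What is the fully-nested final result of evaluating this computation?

Step-by-step:
get @ H1 ⇒ 5
put(5) @ H1 ⇒ s:=5
H0 returns [0]
H1 returns ([0], 5)
H2 returns ([0], 5)
H3 returns (([0], 5), ())
H4 returns [(([0], 5), ())]
= [(([0], 5), ())]

Answer: [(([0], 5), ())]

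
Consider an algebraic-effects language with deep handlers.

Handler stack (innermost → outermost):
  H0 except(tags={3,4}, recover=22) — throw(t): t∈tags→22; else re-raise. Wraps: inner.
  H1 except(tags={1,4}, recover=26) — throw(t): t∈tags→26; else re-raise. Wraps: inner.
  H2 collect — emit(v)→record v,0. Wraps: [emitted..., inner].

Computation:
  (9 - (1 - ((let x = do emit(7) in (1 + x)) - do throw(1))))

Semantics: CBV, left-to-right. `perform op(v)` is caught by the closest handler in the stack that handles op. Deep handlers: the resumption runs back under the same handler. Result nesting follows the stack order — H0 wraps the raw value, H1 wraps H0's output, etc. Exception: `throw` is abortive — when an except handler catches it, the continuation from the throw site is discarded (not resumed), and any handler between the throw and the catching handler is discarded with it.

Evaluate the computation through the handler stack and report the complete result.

Evaluation trace:
emit(7) @ H2 ⇒ out+=7
throw(1) @ H0 re-raised
throw(1) @ H1 caught ⇒ 26
H2 returns [7, 26]
= [7, 26]

Answer: [7, 26]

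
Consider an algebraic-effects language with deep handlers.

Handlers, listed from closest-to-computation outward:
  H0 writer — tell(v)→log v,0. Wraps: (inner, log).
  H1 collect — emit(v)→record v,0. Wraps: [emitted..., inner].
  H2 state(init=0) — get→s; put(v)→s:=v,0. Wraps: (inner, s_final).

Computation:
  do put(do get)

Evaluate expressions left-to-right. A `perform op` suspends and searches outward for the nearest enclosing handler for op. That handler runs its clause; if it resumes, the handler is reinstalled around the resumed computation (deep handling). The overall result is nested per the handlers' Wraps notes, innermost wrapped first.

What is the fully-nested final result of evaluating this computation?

Answer: ([(0, ())], 0)

Evaluation trace:
get @ H2 ⇒ 0
put(0) @ H2 ⇒ s:=0
H0 returns (0, ())
H1 returns [(0, ())]
H2 returns ([(0, ())], 0)
= ([(0, ())], 0)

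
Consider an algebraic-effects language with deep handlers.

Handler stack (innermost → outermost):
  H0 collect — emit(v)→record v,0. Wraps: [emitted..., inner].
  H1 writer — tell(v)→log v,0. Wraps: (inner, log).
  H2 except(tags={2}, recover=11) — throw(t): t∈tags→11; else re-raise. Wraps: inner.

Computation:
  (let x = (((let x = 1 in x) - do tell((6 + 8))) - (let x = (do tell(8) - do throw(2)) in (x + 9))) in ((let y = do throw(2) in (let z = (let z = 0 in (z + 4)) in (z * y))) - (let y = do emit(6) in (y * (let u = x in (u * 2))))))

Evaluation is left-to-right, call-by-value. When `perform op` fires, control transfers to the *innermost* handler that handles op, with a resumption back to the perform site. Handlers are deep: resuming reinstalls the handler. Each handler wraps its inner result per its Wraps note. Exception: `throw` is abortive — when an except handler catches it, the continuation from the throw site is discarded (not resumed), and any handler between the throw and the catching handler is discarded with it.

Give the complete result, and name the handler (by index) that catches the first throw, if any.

Answer: 11 ; first throw caught by: H2

Evaluation trace:
tell(14) @ H1 ⇒ log+=14
tell(8) @ H1 ⇒ log+=8
throw(2) @ H2 caught ⇒ 11
= 11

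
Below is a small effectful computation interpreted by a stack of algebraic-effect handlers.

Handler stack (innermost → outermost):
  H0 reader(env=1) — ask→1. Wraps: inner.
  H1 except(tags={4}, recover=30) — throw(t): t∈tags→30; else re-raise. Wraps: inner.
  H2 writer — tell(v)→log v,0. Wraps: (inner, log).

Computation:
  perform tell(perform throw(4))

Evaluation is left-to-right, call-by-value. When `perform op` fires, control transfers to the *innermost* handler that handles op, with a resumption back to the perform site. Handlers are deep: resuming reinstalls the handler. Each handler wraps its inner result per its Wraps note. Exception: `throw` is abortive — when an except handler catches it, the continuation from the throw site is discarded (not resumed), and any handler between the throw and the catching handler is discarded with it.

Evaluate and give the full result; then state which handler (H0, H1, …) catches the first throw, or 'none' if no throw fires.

Step-by-step:
throw(4) @ H1 caught ⇒ 30
H2 returns (30, ())
= (30, ())

Answer: (30, ()) ; first throw caught by: H1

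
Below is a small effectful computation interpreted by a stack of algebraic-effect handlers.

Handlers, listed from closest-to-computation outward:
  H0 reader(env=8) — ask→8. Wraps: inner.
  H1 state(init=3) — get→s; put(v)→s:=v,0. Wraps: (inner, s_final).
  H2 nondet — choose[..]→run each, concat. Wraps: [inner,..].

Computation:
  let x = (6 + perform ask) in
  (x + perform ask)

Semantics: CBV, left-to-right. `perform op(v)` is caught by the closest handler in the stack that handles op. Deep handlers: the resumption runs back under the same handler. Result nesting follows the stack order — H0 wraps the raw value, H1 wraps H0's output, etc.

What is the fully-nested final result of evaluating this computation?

Step-by-step:
ask @ H0 ⇒ 8
ask @ H0 ⇒ 8
H0 returns 22
H1 returns (22, 3)
H2 returns [(22, 3)]
= [(22, 3)]

Answer: [(22, 3)]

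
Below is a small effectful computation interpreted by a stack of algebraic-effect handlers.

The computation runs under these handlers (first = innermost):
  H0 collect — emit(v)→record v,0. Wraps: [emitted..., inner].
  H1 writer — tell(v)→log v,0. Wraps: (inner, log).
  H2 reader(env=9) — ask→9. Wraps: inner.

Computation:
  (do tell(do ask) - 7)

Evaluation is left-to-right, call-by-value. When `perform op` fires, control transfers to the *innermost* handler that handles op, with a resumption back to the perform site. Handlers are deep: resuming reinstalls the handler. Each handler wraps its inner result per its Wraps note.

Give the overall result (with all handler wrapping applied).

Step-by-step:
ask @ H2 ⇒ 9
tell(9) @ H1 ⇒ log+=9
H0 returns [-7]
H1 returns ([-7], (9))
H2 returns ([-7], (9))
= ([-7], (9))

Answer: ([-7], (9))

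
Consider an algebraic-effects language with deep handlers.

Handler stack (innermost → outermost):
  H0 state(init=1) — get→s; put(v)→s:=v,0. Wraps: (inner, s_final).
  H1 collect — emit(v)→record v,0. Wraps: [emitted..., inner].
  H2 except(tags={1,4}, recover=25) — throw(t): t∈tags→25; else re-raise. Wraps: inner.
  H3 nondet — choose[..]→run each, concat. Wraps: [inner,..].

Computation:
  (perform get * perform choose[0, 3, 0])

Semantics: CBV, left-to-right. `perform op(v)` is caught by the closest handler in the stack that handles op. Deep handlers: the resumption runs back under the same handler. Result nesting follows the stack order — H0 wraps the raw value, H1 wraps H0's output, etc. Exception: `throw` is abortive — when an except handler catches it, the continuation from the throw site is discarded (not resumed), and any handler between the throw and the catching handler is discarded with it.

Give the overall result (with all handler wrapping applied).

Evaluation trace:
get @ H0 ⇒ 1
choose[0, 3, 0] @ H3
  branch[0] choose=0:
    H0 returns (0, 1)
    H1 returns [(0, 1)]
    H2 returns [(0, 1)]
    H3 returns [[(0, 1)]]
  branch[1] choose=3:
    H0 returns (3, 1)
    H1 returns [(3, 1)]
    H2 returns [(3, 1)]
    H3 returns [[(3, 1)]]
  branch[2] choose=0:
    H0 returns (0, 1)
    H1 returns [(0, 1)]
    H2 returns [(0, 1)]
    H3 returns [[(0, 1)]]
= [[(0, 1)], [(3, 1)], [(0, 1)]]

Answer: [[(0, 1)], [(3, 1)], [(0, 1)]]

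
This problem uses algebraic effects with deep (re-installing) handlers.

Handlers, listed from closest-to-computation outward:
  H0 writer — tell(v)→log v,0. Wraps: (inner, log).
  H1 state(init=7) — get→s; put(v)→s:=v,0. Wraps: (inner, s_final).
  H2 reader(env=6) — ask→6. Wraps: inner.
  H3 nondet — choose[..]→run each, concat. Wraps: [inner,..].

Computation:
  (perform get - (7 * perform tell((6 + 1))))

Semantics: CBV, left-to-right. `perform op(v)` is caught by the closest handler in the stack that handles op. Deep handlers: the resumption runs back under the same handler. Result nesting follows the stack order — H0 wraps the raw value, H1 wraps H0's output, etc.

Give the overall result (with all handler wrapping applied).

Step-by-step:
get @ H1 ⇒ 7
tell(7) @ H0 ⇒ log+=7
H0 returns (7, (7))
H1 returns ((7, (7)), 7)
H2 returns ((7, (7)), 7)
H3 returns [((7, (7)), 7)]
= [((7, (7)), 7)]

Answer: [((7, (7)), 7)]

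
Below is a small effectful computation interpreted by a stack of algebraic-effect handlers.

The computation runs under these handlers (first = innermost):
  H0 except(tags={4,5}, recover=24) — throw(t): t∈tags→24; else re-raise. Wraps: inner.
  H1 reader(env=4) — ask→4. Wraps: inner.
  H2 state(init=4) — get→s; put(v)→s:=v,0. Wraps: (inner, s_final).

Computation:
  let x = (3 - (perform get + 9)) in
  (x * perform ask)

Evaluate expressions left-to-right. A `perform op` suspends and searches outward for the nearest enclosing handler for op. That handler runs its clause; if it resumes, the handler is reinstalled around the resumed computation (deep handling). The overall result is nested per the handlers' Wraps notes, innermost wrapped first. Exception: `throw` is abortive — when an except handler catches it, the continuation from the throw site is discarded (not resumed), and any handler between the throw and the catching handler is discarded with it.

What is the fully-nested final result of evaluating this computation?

Answer: (-40, 4)

Working:
get @ H2 ⇒ 4
ask @ H1 ⇒ 4
H0 returns -40
H1 returns -40
H2 returns (-40, 4)
= (-40, 4)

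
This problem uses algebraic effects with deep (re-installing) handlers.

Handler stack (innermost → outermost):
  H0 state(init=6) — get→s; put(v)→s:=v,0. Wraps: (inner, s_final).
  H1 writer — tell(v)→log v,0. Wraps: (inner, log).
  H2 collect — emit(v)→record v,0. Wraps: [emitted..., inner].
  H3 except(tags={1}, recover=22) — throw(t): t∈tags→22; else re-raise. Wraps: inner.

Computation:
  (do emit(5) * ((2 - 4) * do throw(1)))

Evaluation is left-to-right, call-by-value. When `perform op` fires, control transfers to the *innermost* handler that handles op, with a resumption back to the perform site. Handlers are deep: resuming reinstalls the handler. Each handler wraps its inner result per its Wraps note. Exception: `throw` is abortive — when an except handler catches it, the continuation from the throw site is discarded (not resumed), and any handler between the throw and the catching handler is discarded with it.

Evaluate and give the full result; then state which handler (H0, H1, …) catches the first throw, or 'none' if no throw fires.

Step-by-step:
emit(5) @ H2 ⇒ out+=5
throw(1) @ H3 caught ⇒ 22
= 22

Answer: 22 ; first throw caught by: H3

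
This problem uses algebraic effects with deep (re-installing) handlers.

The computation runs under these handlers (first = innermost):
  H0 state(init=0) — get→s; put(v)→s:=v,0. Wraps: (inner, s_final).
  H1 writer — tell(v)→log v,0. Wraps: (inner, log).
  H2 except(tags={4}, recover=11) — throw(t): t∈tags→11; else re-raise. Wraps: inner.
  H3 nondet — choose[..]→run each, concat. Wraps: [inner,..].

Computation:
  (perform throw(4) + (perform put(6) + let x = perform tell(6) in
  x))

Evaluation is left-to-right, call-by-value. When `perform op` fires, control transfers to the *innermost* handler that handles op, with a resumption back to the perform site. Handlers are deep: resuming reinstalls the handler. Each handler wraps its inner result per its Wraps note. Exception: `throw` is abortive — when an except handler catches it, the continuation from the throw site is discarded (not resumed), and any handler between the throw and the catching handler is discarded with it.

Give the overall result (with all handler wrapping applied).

Evaluation trace:
throw(4) @ H2 caught ⇒ 11
H3 returns [11]
= [11]

Answer: [11]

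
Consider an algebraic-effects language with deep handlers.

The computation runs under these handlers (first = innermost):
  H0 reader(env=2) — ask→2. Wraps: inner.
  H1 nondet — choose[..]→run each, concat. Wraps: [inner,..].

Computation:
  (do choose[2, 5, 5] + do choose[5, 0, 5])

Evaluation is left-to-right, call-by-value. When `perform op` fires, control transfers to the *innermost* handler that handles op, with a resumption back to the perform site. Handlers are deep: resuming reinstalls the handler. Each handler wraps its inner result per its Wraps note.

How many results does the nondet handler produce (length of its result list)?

Working:
choose[2, 5, 5] @ H1
  branch[0] choose=2:
    choose[5, 0, 5] @ H1
      branch[0] choose=5:
        H0 returns 7
        H1 returns [7]
      branch[1] choose=0:
        H0 returns 2
        H1 returns [2]
      branch[2] choose=5:
        H0 returns 7
        H1 returns [7]
  branch[1] choose=5:
    choose[5, 0, 5] @ H1
      branch[0] choose=5:
        H0 returns 10
        H1 returns [10]
      branch[1] choose=0:
        H0 returns 5
        H1 returns [5]
      branch[2] choose=5:
        H0 returns 10
        H1 returns [10]
  branch[2] choose=5:
    choose[5, 0, 5] @ H1
      branch[0] choose=5:
        H0 returns 10
        H1 returns [10]
      branch[1] choose=0:
        H0 returns 5
        H1 returns [5]
      branch[2] choose=5:
        H0 returns 10
        H1 returns [10]
= [7, 2, 7, 10, 5, 10, 10, 5, 10]

Answer: 9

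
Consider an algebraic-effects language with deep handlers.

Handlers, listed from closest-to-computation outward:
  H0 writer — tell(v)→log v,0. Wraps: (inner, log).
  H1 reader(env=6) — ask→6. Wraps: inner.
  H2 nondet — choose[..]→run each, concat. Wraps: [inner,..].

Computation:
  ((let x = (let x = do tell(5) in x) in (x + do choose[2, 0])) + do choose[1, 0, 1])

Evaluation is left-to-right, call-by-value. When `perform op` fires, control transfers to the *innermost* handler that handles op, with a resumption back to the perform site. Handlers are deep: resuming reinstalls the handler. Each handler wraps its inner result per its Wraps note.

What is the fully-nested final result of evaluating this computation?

Answer: [(3, (5)), (2, (5)), (3, (5)), (1, (5)), (0, (5)), (1, (5))]

Working:
tell(5) @ H0 ⇒ log+=5
choose[2, 0] @ H2
  branch[0] choose=2:
    choose[1, 0, 1] @ H2
      branch[0] choose=1:
        H0 returns (3, (5))
        H1 returns (3, (5))
        H2 returns [(3, (5))]
      branch[1] choose=0:
        H0 returns (2, (5))
        H1 returns (2, (5))
        H2 returns [(2, (5))]
      branch[2] choose=1:
        H0 returns (3, (5))
        H1 returns (3, (5))
        H2 returns [(3, (5))]
  branch[1] choose=0:
    choose[1, 0, 1] @ H2
      branch[0] choose=1:
        H0 returns (1, (5))
        H1 returns (1, (5))
        H2 returns [(1, (5))]
      branch[1] choose=0:
        H0 returns (0, (5))
        H1 returns (0, (5))
        H2 returns [(0, (5))]
      branch[2] choose=1:
        H0 returns (1, (5))
        H1 returns (1, (5))
        H2 returns [(1, (5))]
= [(3, (5)), (2, (5)), (3, (5)), (1, (5)), (0, (5)), (1, (5))]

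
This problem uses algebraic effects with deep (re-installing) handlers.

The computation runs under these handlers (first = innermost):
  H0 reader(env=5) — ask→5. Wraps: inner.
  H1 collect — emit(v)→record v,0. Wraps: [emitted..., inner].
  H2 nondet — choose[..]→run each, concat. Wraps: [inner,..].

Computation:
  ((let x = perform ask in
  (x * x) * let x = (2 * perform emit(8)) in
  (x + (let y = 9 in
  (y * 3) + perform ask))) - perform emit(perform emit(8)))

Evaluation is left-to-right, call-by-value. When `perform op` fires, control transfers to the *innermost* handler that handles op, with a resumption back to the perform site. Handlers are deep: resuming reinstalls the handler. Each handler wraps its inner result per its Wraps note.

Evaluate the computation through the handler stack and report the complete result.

Answer: [[8, 8, 0, 800]]

Evaluation trace:
ask @ H0 ⇒ 5
emit(8) @ H1 ⇒ out+=8
ask @ H0 ⇒ 5
emit(8) @ H1 ⇒ out+=8
emit(0) @ H1 ⇒ out+=0
H0 returns 800
H1 returns [8, 8, 0, 800]
H2 returns [[8, 8, 0, 800]]
= [[8, 8, 0, 800]]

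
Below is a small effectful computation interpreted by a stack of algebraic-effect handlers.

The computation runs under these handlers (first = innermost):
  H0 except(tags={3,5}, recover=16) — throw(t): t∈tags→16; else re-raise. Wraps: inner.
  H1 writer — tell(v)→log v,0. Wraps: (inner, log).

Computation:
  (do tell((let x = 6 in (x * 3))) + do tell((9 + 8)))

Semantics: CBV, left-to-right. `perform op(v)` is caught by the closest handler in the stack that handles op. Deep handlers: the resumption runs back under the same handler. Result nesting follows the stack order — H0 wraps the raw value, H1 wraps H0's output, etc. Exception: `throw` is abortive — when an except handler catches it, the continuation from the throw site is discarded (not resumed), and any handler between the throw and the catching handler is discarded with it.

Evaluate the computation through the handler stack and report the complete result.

Step-by-step:
tell(18) @ H1 ⇒ log+=18
tell(17) @ H1 ⇒ log+=17
H0 returns 0
H1 returns (0, (18, 17))
= (0, (18, 17))

Answer: (0, (18, 17))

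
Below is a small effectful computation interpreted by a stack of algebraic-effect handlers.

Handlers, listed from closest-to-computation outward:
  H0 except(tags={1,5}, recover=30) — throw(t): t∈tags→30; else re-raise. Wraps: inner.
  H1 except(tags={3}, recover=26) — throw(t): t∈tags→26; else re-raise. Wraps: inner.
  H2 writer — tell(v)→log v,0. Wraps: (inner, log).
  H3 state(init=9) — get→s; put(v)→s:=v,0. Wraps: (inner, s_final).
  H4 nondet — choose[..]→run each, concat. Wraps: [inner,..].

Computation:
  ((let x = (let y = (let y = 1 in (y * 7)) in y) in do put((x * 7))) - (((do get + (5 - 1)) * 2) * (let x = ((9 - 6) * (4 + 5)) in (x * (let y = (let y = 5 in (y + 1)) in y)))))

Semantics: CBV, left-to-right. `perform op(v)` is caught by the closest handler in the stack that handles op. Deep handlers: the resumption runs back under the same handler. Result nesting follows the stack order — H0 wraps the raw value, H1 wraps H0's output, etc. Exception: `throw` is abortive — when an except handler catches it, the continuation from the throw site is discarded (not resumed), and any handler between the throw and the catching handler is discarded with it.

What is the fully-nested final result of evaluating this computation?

Evaluation trace:
put(49) @ H3 ⇒ s:=49
get @ H3 ⇒ 49
H0 returns -17172
H1 returns -17172
H2 returns (-17172, ())
H3 returns ((-17172, ()), 49)
H4 returns [((-17172, ()), 49)]
= [((-17172, ()), 49)]

Answer: [((-17172, ()), 49)]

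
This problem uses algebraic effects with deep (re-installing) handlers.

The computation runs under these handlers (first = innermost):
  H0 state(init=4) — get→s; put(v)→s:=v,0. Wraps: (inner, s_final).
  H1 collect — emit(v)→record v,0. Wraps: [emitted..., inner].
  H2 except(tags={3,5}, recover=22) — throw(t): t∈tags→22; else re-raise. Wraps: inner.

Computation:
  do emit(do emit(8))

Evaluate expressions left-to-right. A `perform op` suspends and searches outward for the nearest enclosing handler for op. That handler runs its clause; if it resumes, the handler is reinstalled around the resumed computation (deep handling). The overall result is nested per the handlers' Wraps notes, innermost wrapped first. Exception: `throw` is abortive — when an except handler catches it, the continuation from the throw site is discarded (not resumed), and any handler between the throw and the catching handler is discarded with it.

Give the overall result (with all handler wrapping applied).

Answer: [8, 0, (0, 4)]

Step-by-step:
emit(8) @ H1 ⇒ out+=8
emit(0) @ H1 ⇒ out+=0
H0 returns (0, 4)
H1 returns [8, 0, (0, 4)]
H2 returns [8, 0, (0, 4)]
= [8, 0, (0, 4)]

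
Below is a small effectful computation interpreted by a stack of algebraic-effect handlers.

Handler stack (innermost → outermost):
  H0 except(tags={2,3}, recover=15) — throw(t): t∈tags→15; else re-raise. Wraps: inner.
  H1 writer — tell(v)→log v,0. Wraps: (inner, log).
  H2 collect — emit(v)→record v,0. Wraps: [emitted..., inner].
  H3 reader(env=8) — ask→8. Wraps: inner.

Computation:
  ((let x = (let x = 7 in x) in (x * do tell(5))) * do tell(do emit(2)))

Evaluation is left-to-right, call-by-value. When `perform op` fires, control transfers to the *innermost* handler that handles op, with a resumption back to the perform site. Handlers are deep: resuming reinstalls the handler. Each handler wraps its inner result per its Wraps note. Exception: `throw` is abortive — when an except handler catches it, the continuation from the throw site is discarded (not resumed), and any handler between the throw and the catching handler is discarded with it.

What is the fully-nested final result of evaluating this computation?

Working:
tell(5) @ H1 ⇒ log+=5
emit(2) @ H2 ⇒ out+=2
tell(0) @ H1 ⇒ log+=0
H0 returns 0
H1 returns (0, (5, 0))
H2 returns [2, (0, (5, 0))]
H3 returns [2, (0, (5, 0))]
= [2, (0, (5, 0))]

Answer: [2, (0, (5, 0))]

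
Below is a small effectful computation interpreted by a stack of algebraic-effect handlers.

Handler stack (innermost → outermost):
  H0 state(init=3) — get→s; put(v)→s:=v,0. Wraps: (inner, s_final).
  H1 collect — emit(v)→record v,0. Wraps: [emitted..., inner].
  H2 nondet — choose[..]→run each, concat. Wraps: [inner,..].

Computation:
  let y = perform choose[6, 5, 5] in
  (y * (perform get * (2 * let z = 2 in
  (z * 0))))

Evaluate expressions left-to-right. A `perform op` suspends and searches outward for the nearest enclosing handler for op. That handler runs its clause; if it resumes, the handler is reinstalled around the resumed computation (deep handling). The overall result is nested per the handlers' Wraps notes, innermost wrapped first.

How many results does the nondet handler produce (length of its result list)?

Answer: 3

Working:
choose[6, 5, 5] @ H2
  branch[0] choose=6:
    get @ H0 ⇒ 3
    H0 returns (0, 3)
    H1 returns [(0, 3)]
    H2 returns [[(0, 3)]]
  branch[1] choose=5:
    get @ H0 ⇒ 3
    H0 returns (0, 3)
    H1 returns [(0, 3)]
    H2 returns [[(0, 3)]]
  branch[2] choose=5:
    get @ H0 ⇒ 3
    H0 returns (0, 3)
    H1 returns [(0, 3)]
    H2 returns [[(0, 3)]]
= [[(0, 3)], [(0, 3)], [(0, 3)]]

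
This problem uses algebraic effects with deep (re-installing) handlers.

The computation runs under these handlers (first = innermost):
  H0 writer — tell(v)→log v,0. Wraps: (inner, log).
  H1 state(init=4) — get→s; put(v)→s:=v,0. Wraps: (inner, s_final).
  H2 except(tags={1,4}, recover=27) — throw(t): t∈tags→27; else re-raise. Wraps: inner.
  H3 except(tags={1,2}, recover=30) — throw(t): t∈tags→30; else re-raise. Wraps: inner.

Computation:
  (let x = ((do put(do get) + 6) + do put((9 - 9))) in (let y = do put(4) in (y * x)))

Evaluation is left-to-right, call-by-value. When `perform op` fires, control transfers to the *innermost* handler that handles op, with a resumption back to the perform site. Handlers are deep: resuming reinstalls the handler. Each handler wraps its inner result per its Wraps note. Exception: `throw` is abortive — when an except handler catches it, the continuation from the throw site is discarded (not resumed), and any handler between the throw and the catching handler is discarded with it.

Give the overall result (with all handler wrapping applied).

Evaluation trace:
get @ H1 ⇒ 4
put(4) @ H1 ⇒ s:=4
put(0) @ H1 ⇒ s:=0
put(4) @ H1 ⇒ s:=4
H0 returns (0, ())
H1 returns ((0, ()), 4)
H2 returns ((0, ()), 4)
H3 returns ((0, ()), 4)
= ((0, ()), 4)

Answer: ((0, ()), 4)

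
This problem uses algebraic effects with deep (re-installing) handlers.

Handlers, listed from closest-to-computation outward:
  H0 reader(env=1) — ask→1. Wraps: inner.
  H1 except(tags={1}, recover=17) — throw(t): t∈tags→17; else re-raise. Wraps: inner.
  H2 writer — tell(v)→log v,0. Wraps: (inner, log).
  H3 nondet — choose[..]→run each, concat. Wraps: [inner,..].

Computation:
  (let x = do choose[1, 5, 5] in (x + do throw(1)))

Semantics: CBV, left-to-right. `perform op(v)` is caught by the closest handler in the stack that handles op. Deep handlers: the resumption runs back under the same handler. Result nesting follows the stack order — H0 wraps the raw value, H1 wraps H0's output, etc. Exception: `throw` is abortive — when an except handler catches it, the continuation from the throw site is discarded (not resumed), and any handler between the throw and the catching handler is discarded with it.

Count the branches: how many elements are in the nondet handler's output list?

Answer: 3

Step-by-step:
choose[1, 5, 5] @ H3
  branch[0] choose=1:
    throw(1) @ H1 caught ⇒ 17
    H2 returns (17, ())
    H3 returns [(17, ())]
  branch[1] choose=5:
    throw(1) @ H1 caught ⇒ 17
    H2 returns (17, ())
    H3 returns [(17, ())]
  branch[2] choose=5:
    throw(1) @ H1 caught ⇒ 17
    H2 returns (17, ())
    H3 returns [(17, ())]
= [(17, ()), (17, ()), (17, ())]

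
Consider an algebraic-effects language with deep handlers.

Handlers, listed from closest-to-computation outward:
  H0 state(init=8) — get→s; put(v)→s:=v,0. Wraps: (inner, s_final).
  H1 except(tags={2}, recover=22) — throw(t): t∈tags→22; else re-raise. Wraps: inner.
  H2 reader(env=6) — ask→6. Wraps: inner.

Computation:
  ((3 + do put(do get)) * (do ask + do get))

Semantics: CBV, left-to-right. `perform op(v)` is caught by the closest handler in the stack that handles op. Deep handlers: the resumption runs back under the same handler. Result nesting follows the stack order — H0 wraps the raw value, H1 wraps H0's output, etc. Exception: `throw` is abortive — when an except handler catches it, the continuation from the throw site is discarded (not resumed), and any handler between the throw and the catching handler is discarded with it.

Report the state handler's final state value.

Evaluation trace:
get @ H0 ⇒ 8
put(8) @ H0 ⇒ s:=8
ask @ H2 ⇒ 6
get @ H0 ⇒ 8
H0 returns (42, 8)
H1 returns (42, 8)
H2 returns (42, 8)
= (42, 8)

Answer: 8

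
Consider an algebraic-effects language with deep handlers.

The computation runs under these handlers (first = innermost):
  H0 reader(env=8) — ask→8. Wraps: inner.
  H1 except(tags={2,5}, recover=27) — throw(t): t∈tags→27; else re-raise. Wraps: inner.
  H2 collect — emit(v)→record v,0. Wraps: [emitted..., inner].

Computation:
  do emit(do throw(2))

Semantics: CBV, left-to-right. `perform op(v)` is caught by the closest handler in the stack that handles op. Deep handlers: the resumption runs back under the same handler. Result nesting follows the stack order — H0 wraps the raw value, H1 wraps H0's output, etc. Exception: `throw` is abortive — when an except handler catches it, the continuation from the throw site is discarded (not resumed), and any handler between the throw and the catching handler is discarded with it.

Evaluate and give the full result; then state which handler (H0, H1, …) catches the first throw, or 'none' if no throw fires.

Working:
throw(2) @ H1 caught ⇒ 27
H2 returns [27]
= [27]

Answer: [27] ; first throw caught by: H1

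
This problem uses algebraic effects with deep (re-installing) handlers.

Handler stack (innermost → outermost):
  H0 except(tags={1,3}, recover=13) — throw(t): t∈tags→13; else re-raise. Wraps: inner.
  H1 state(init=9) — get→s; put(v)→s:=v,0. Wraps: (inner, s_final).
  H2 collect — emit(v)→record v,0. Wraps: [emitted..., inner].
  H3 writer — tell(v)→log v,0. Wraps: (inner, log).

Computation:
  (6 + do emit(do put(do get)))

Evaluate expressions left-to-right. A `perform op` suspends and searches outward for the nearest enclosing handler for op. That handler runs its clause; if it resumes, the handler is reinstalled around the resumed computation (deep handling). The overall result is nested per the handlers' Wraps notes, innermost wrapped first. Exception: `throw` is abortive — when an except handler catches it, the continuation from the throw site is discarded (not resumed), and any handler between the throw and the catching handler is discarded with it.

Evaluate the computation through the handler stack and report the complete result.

Answer: ([0, (6, 9)], ())

Step-by-step:
get @ H1 ⇒ 9
put(9) @ H1 ⇒ s:=9
emit(0) @ H2 ⇒ out+=0
H0 returns 6
H1 returns (6, 9)
H2 returns [0, (6, 9)]
H3 returns ([0, (6, 9)], ())
= ([0, (6, 9)], ())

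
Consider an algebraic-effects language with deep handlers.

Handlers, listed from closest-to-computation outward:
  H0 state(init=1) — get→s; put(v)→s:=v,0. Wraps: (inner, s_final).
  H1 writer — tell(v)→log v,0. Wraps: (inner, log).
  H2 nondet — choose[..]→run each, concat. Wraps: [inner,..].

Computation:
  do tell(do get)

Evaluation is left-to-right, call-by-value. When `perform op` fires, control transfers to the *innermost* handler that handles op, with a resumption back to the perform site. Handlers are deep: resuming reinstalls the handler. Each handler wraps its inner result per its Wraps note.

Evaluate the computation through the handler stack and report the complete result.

Answer: [((0, 1), (1))]

Working:
get @ H0 ⇒ 1
tell(1) @ H1 ⇒ log+=1
H0 returns (0, 1)
H1 returns ((0, 1), (1))
H2 returns [((0, 1), (1))]
= [((0, 1), (1))]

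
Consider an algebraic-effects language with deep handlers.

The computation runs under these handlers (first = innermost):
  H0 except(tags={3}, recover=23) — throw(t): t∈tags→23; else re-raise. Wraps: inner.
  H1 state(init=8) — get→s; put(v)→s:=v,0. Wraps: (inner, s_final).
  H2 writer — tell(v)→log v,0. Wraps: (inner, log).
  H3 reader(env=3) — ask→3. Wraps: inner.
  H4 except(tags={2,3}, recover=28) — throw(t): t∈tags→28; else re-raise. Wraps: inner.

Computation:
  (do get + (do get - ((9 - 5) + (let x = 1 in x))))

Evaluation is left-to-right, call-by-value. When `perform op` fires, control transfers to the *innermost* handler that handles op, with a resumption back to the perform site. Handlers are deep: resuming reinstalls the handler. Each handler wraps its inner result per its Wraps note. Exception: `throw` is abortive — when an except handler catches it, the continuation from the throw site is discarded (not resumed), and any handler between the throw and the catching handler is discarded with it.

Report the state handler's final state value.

Answer: 8

Step-by-step:
get @ H1 ⇒ 8
get @ H1 ⇒ 8
H0 returns 11
H1 returns (11, 8)
H2 returns ((11, 8), ())
H3 returns ((11, 8), ())
H4 returns ((11, 8), ())
= ((11, 8), ())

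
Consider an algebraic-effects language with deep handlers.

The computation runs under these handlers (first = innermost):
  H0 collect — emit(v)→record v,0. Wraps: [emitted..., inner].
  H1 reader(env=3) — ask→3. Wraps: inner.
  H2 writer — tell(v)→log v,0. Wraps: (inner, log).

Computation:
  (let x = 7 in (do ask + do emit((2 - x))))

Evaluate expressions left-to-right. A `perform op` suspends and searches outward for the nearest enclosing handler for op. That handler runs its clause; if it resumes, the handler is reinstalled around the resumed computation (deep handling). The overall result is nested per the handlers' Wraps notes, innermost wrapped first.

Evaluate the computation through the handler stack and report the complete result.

Answer: ([-5, 3], ())

Step-by-step:
ask @ H1 ⇒ 3
emit(-5) @ H0 ⇒ out+=-5
H0 returns [-5, 3]
H1 returns [-5, 3]
H2 returns ([-5, 3], ())
= ([-5, 3], ())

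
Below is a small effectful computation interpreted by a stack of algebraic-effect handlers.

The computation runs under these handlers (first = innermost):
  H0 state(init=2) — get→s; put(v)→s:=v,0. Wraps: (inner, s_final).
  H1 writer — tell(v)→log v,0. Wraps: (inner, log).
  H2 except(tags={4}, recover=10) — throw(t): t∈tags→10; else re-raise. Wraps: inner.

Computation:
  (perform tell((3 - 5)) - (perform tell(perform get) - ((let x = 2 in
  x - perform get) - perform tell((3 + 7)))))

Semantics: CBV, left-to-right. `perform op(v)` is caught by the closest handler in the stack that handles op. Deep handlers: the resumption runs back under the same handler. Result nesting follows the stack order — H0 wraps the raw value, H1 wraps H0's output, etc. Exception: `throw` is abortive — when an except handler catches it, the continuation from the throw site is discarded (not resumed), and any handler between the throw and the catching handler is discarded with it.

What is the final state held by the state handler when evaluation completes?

Step-by-step:
tell(-2) @ H1 ⇒ log+=-2
get @ H0 ⇒ 2
tell(2) @ H1 ⇒ log+=2
get @ H0 ⇒ 2
tell(10) @ H1 ⇒ log+=10
H0 returns (0, 2)
H1 returns ((0, 2), (-2, 2, 10))
H2 returns ((0, 2), (-2, 2, 10))
= ((0, 2), (-2, 2, 10))

Answer: 2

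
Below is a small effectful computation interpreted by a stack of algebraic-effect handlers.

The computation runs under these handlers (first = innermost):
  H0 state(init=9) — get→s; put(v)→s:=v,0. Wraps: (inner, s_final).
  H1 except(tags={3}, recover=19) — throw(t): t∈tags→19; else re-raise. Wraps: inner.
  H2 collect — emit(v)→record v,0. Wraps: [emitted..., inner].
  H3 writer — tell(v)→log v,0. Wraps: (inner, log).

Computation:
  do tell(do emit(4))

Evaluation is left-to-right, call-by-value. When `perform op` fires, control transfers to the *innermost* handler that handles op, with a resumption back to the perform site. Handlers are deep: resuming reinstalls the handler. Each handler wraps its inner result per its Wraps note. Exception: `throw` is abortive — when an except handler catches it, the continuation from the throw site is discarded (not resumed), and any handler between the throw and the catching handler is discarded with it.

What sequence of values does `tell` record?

Step-by-step:
emit(4) @ H2 ⇒ out+=4
tell(0) @ H3 ⇒ log+=0
H0 returns (0, 9)
H1 returns (0, 9)
H2 returns [4, (0, 9)]
H3 returns ([4, (0, 9)], (0))
= ([4, (0, 9)], (0))

Answer: (0)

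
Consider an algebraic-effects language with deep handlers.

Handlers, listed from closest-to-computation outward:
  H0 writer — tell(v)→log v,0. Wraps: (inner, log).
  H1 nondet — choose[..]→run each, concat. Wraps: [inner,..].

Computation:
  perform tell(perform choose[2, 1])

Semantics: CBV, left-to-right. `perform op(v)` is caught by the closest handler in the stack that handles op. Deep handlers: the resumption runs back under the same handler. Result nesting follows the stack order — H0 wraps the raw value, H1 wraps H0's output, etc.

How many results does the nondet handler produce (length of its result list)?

Answer: 2

Working:
choose[2, 1] @ H1
  branch[0] choose=2:
    tell(2) @ H0 ⇒ log+=2
    H0 returns (0, (2))
    H1 returns [(0, (2))]
  branch[1] choose=1:
    tell(1) @ H0 ⇒ log+=1
    H0 returns (0, (1))
    H1 returns [(0, (1))]
= [(0, (2)), (0, (1))]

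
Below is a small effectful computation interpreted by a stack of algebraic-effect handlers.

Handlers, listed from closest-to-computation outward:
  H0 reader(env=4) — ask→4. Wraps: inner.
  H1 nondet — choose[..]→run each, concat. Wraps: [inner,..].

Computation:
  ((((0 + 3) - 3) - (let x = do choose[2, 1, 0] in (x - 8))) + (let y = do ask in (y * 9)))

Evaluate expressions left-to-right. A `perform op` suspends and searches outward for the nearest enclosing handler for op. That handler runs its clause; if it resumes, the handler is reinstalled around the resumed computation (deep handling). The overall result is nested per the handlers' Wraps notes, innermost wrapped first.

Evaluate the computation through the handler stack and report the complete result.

Step-by-step:
choose[2, 1, 0] @ H1
  branch[0] choose=2:
    ask @ H0 ⇒ 4
    H0 returns 42
    H1 returns [42]
  branch[1] choose=1:
    ask @ H0 ⇒ 4
    H0 returns 43
    H1 returns [43]
  branch[2] choose=0:
    ask @ H0 ⇒ 4
    H0 returns 44
    H1 returns [44]
= [42, 43, 44]

Answer: [42, 43, 44]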